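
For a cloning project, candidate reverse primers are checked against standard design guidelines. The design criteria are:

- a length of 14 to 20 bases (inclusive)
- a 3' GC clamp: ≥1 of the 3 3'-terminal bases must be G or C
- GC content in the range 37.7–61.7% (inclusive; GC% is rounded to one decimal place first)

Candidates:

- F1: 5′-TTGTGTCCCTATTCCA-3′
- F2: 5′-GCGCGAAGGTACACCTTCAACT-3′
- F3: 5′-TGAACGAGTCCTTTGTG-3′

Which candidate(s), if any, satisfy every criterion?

F1 and F3.

F1 (16 nt, A=2 T=7 G=2 C=5): length 16 ✓; 3' end CCA has 2 G/C ✓; GC 7/16 = 43.8% ✓ — passes.
F2 (22 nt, A=6 T=4 G=5 C=7): length 22, outside 14–20 ✗; 3' end ACT has 1 G/C ✓; GC 12/22 = 54.5% ✓ — fails.
F3 (17 nt, A=3 T=6 G=5 C=3): length 17 ✓; 3' end GTG has 2 G/C ✓; GC 8/17 = 47.1% ✓ — passes.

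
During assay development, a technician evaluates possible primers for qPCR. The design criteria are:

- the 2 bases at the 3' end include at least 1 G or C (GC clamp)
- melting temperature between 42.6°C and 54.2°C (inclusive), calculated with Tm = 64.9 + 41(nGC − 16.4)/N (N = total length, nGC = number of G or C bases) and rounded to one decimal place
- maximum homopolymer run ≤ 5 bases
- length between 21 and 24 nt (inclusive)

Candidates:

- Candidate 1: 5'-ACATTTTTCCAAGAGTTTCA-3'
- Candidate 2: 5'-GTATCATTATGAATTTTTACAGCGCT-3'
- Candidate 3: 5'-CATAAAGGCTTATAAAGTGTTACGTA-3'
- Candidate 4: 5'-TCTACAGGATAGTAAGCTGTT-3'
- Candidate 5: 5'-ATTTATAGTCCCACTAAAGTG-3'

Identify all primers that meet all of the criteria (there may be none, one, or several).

Candidate 1 (20 nt, A=6 T=8 G=2 C=4): 3' end CA has 1 G/C ✓; Tm = 64.9 + 41·(6 − 16.4)/20 = 43.6°C ✓; longest run = 5 ✓; length 20, outside 21–24 ✗ — fails.
Candidate 2 (26 nt, A=7 T=11 G=4 C=4): 3' end CT has 1 G/C ✓; Tm = 64.9 + 41·(8 − 16.4)/26 = 51.7°C ✓; longest run = 5 ✓; length 26, outside 21–24 ✗ — fails.
Candidate 3 (26 nt, A=10 T=8 G=5 C=3): 3' end TA has 0 G/C, need ≥1 ✗; Tm = 64.9 + 41·(8 − 16.4)/26 = 51.7°C ✓; longest run = 3 ✓; length 26, outside 21–24 ✗ — fails.
Candidate 4 (21 nt, A=6 T=7 G=5 C=3): 3' end TT has 0 G/C, need ≥1 ✗; Tm = 64.9 + 41·(8 − 16.4)/21 = 48.5°C ✓; longest run = 2 ✓; length 21 ✓ — fails.
Candidate 5 (21 nt, A=7 T=7 G=3 C=4): 3' end TG has 1 G/C ✓; Tm = 64.9 + 41·(7 − 16.4)/21 = 46.5°C ✓; longest run = 3 ✓; length 21 ✓ — passes.

Candidate 5 only.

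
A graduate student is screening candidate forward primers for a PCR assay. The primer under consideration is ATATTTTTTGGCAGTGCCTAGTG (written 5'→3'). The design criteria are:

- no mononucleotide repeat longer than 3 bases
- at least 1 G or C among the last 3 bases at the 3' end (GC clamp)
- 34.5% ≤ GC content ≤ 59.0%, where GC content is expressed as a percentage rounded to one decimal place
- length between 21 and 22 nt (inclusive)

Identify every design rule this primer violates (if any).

Fails: homopolymer run, length.

Base counts: A=4, T=10, G=6, C=3 (length 23).
homopolymer run: longest run = 6, exceeds 3 ✗
GC clamp: 3' end GTG has 2 G/C ✓
GC content: GC 9/23 = 39.1% ✓
length: length 23, outside 21–22 ✗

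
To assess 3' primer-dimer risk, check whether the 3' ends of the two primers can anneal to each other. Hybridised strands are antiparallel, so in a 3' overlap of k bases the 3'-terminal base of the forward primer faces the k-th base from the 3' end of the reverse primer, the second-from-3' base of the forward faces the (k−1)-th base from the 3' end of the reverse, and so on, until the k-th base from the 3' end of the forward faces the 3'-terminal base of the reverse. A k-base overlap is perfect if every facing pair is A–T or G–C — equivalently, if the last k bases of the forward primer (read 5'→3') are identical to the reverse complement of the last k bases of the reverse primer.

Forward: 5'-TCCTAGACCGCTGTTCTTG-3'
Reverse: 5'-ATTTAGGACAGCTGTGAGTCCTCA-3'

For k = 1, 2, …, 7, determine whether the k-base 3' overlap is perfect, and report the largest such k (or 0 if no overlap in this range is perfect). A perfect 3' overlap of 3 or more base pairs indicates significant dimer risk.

Longest perfect overlap: 2 complementary base pairs; below the dimer-risk threshold (threshold 3).

Last 7 bases (5'→3') — forward …GTTCTTG, reverse …GTCCTCA.
Reverse complement of the reverse primer's last 7 bases: TGAGGAC; its first k bases are the reverse complement of the reverse primer's last k bases, so a perfect k-base overlap needs the forward primer's last k bases to equal them.
Comparing (forward last k vs required): k=1: G vs T ✗; k=2: TG vs TG ✓; k=3: TTG vs TGA ✗; k=4: CTTG vs TGAG ✗; k=5: TCTTG vs TGAGG ✗; k=6: TTCTTG vs TGAGGA ✗; k=7: GTTCTTG vs TGAGGAC ✗.
Only k = 2 is perfect, so the longest perfect 3' overlap is 2.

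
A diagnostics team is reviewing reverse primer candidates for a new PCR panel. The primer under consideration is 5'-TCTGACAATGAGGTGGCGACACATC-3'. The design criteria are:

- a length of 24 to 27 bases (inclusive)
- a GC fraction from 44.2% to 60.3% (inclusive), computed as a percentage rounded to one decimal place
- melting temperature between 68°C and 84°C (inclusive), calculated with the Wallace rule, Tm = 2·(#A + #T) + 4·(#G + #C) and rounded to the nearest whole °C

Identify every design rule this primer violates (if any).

Base counts: A=7, T=5, G=7, C=6 (length 25).
length: length 25 ✓
GC content: GC 13/25 = 52.0% ✓
Tm: Tm = 2·12 + 4·13 = 76°C ✓

Meets all criteria.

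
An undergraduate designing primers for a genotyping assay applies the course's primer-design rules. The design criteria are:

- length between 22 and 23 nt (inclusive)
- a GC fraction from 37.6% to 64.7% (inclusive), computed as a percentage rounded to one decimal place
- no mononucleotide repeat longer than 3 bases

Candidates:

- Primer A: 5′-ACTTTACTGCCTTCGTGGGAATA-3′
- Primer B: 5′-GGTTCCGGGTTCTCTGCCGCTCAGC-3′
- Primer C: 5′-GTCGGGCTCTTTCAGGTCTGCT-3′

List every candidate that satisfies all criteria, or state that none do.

Primer A and Primer C.

Primer A (23 nt, A=5 T=8 G=5 C=5): length 23 ✓; GC 10/23 = 43.5% ✓; longest run = 3 ✓ — passes.
Primer B (25 nt, A=1 T=7 G=8 C=9): length 25, outside 22–23 ✗; GC 17/25 = 68.0%, outside 37.6–64.7% ✗; longest run = 3 ✓ — fails.
Primer C (22 nt, A=1 T=8 G=7 C=6): length 22 ✓; GC 13/22 = 59.1% ✓; longest run = 3 ✓ — passes.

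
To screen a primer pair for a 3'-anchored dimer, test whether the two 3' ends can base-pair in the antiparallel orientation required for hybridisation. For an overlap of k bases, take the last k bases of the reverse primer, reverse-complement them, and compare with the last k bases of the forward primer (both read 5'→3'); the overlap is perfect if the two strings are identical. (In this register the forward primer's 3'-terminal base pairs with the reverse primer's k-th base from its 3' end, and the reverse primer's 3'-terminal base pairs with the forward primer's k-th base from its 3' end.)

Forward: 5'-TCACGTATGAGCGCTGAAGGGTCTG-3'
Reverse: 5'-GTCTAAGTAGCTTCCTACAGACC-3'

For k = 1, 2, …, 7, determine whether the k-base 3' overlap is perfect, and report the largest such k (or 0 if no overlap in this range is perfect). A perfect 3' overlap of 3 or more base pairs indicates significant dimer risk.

Longest perfect overlap: 6 complementary base pairs; significant dimer risk (threshold 3).

Last 7 bases (5'→3') — forward …GGGTCTG, reverse …ACAGACC.
Reverse complement of the reverse primer's last 7 bases: GGTCTGT; its first k bases are the reverse complement of the reverse primer's last k bases, so a perfect k-base overlap needs the forward primer's last k bases to equal them.
Comparing (forward last k vs required): k=1: G vs G ✓; k=2: TG vs GG ✗; k=3: CTG vs GGT ✗; k=4: TCTG vs GGTC ✗; k=5: GTCTG vs GGTCT ✗; k=6: GGTCTG vs GGTCTG ✓; k=7: GGGTCTG vs GGTCTGT ✗.
Perfect overlaps at k = 1, 6; the largest is 6.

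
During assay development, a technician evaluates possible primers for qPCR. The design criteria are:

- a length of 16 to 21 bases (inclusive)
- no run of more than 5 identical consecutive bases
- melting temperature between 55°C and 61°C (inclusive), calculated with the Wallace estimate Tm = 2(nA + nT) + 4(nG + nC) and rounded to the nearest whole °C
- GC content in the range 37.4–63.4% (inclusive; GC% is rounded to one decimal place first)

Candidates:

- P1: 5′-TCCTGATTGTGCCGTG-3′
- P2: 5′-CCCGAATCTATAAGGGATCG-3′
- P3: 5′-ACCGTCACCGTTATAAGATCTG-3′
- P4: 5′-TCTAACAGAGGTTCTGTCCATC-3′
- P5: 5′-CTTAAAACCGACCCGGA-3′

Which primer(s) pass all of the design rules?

P1 (16 nt, A=1 T=6 G=5 C=4): length 16 ✓; longest run = 2 ✓; Tm = 2·7 + 4·9 = 50°C, outside 55–61°C ✗; GC 9/16 = 56.3% ✓ — fails.
P2 (20 nt, A=6 T=4 G=5 C=5): length 20 ✓; longest run = 3 ✓; Tm = 2·10 + 4·10 = 60°C ✓; GC 10/20 = 50.0% ✓ — passes.
P3 (22 nt, A=6 T=6 G=4 C=6): length 22, outside 16–21 ✗; longest run = 2 ✓; Tm = 2·12 + 4·10 = 64°C, outside 55–61°C ✗; GC 10/22 = 45.5% ✓ — fails.
P4 (22 nt, A=5 T=7 G=4 C=6): length 22, outside 16–21 ✗; longest run = 2 ✓; Tm = 2·12 + 4·10 = 64°C, outside 55–61°C ✗; GC 10/22 = 45.5% ✓ — fails.
P5 (17 nt, A=6 T=2 G=3 C=6): length 17 ✓; longest run = 4 ✓; Tm = 2·8 + 4·9 = 52°C, outside 55–61°C ✗; GC 9/17 = 52.9% ✓ — fails.

P2 only.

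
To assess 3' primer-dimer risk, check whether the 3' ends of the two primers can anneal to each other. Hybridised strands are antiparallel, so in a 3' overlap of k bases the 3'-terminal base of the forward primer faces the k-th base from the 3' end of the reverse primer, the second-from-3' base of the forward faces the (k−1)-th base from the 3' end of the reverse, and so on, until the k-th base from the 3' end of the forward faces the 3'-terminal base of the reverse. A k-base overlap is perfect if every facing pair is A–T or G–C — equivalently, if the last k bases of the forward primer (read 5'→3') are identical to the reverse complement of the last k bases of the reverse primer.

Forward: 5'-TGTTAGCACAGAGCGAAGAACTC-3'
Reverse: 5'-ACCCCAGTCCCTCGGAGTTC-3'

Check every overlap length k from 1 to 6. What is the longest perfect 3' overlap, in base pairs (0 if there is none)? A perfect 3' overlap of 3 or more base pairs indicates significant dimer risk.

Longest perfect overlap: 6 complementary base pairs; significant dimer risk (threshold 3).

Last 6 bases (5'→3') — forward …GAACTC, reverse …GAGTTC.
Reverse complement of the reverse primer's last 6 bases: GAACTC; its first k bases are the reverse complement of the reverse primer's last k bases, so a perfect k-base overlap needs the forward primer's last k bases to equal them.
Comparing (forward last k vs required): k=1: C vs G ✗; k=2: TC vs GA ✗; k=3: CTC vs GAA ✗; k=4: ACTC vs GAAC ✗; k=5: AACTC vs GAACT ✗; k=6: GAACTC vs GAACTC ✓.
Only k = 6 is perfect, so the longest perfect 3' overlap is 6.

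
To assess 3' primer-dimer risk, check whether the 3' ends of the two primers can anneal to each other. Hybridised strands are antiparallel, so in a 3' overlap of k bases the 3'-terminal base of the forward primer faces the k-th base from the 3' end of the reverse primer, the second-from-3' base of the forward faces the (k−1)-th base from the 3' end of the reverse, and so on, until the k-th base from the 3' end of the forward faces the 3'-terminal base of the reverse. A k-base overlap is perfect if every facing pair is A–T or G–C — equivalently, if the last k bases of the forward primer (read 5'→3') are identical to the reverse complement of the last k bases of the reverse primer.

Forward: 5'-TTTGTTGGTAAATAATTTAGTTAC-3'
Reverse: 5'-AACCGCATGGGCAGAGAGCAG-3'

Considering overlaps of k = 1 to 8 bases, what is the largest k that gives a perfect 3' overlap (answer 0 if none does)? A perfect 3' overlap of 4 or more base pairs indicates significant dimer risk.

Longest perfect overlap: 1 complementary base pair; below the dimer-risk threshold (threshold 4).

Last 8 bases (5'→3') — forward …TTAGTTAC, reverse …GAGAGCAG.
Reverse complement of the reverse primer's last 8 bases: CTGCTCTC; its first k bases are the reverse complement of the reverse primer's last k bases, so a perfect k-base overlap needs the forward primer's last k bases to equal them.
Comparing (forward last k vs required): k=1: C vs C ✓; k=2: AC vs CT ✗; k=3: TAC vs CTG ✗; k=4: TTAC vs CTGC ✗; k=5: GTTAC vs CTGCT ✗; k=6: AGTTAC vs CTGCTC ✗; k=7: TAGTTAC vs CTGCTCT ✗; k=8: TTAGTTAC vs CTGCTCTC ✗.
Only k = 1 is perfect, so the longest perfect 3' overlap is 1.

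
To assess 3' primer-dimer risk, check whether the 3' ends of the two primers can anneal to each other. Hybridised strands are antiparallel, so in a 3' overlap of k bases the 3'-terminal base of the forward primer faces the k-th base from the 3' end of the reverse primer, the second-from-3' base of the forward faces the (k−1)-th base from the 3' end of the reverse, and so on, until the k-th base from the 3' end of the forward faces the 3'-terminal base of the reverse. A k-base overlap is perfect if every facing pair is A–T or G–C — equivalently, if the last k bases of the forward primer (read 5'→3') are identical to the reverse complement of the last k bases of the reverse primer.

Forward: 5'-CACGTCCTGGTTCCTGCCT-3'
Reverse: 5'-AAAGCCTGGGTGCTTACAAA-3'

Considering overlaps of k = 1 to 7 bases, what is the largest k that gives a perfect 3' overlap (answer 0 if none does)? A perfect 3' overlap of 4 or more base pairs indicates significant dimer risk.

Last 7 bases (5'→3') — forward …CCTGCCT, reverse …TTACAAA.
Reverse complement of the reverse primer's last 7 bases: TTTGTAA; its first k bases are the reverse complement of the reverse primer's last k bases, so a perfect k-base overlap needs the forward primer's last k bases to equal them.
Comparing (forward last k vs required): k=1: T vs T ✓; k=2: CT vs TT ✗; k=3: CCT vs TTT ✗; k=4: GCCT vs TTTG ✗; k=5: TGCCT vs TTTGT ✗; k=6: CTGCCT vs TTTGTA ✗; k=7: CCTGCCT vs TTTGTAA ✗.
Only k = 1 is perfect, so the longest perfect 3' overlap is 1.

Longest perfect overlap: 1 complementary base pair; below the dimer-risk threshold (threshold 4).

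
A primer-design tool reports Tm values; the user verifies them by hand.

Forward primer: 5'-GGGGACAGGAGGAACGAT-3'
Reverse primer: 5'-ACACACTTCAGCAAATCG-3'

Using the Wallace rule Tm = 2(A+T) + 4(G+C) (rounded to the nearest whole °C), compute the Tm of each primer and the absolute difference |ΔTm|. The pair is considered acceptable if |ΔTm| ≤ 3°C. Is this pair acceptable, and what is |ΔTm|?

Forward: A=6 T=1 G=9 C=2 → Tm = 2·7 + 4·11 = 58°C.
Reverse: A=7 T=3 G=2 C=6 → Tm = 2·10 + 4·8 = 52°C.
|ΔTm| = |58 − 52| = 6°C, > 3°C.

|ΔTm| = 6°C; the pair is not acceptable.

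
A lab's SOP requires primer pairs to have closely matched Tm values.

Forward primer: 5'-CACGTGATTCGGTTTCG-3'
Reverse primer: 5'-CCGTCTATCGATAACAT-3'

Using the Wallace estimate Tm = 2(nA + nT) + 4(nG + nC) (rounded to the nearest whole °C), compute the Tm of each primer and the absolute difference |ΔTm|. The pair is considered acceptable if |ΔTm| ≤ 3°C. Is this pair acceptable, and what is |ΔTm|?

Forward: A=2 T=6 G=5 C=4 → Tm = 2·8 + 4·9 = 52°C.
Reverse: A=5 T=5 G=2 C=5 → Tm = 2·10 + 4·7 = 48°C.
|ΔTm| = |52 − 48| = 4°C, > 3°C.

|ΔTm| = 4°C; the pair is not acceptable.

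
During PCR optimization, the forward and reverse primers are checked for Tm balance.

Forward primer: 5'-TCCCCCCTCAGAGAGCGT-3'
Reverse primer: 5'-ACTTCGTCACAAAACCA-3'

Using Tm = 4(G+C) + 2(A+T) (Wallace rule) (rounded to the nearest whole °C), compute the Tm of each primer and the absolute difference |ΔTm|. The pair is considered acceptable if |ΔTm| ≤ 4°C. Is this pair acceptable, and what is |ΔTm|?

|ΔTm| = 12°C; the pair is not acceptable.

Forward: A=3 T=3 G=4 C=8 → Tm = 2·6 + 4·12 = 60°C.
Reverse: A=7 T=3 G=1 C=6 → Tm = 2·10 + 4·7 = 48°C.
|ΔTm| = |60 − 48| = 12°C, > 4°C.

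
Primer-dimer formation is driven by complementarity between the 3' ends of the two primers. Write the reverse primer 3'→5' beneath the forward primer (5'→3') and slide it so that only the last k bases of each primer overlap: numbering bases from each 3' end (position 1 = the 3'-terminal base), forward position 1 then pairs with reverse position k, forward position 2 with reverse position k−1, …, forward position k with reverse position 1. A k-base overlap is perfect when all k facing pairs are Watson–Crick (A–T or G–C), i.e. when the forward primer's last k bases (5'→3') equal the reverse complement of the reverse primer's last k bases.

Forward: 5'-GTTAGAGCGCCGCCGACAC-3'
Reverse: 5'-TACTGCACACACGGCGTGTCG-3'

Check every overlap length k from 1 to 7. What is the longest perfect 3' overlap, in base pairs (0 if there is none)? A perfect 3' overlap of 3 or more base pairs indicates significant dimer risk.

Last 7 bases (5'→3') — forward …CCGACAC, reverse …CGTGTCG.
Reverse complement of the reverse primer's last 7 bases: CGACACG; its first k bases are the reverse complement of the reverse primer's last k bases, so a perfect k-base overlap needs the forward primer's last k bases to equal them.
Comparing (forward last k vs required): k=1: C vs C ✓; k=2: AC vs CG ✗; k=3: CAC vs CGA ✗; k=4: ACAC vs CGAC ✗; k=5: GACAC vs CGACA ✗; k=6: CGACAC vs CGACAC ✓; k=7: CCGACAC vs CGACACG ✗.
Perfect overlaps at k = 1, 6; the largest is 6.

Longest perfect overlap: 6 complementary base pairs; significant dimer risk (threshold 3).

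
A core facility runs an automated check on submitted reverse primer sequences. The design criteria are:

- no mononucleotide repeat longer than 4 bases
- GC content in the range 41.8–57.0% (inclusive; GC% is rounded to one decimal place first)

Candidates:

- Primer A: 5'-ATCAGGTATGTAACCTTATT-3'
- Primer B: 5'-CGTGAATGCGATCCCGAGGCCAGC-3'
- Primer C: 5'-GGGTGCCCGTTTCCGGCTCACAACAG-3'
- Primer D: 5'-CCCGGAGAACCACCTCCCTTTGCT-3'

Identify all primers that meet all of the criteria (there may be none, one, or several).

None of the candidates satisfy all criteria.

Primer A (20 nt, A=6 T=8 G=3 C=3): longest run = 2 ✓; GC 6/20 = 30.0%, outside 41.8–57.0% ✗ — fails.
Primer B (24 nt, A=5 T=3 G=8 C=8): longest run = 3 ✓; GC 16/24 = 66.7%, outside 41.8–57.0% ✗ — fails.
Primer C (26 nt, A=4 T=5 G=8 C=9): longest run = 3 ✓; GC 17/26 = 65.4%, outside 41.8–57.0% ✗ — fails.
Primer D (24 nt, A=4 T=5 G=4 C=11): longest run = 3 ✓; GC 15/24 = 62.5%, outside 41.8–57.0% ✗ — fails.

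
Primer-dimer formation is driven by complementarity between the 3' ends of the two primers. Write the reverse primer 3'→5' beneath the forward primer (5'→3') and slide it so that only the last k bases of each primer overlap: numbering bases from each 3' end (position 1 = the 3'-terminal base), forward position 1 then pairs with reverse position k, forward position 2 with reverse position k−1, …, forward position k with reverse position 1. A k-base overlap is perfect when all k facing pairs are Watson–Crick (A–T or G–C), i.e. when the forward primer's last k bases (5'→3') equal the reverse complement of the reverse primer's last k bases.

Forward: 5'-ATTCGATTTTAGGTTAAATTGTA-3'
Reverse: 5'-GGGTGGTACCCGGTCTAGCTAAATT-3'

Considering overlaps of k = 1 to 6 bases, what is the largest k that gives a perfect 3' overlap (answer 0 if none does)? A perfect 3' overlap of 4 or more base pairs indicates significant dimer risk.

Last 6 bases (5'→3') — forward …ATTGTA, reverse …TAAATT.
Reverse complement of the reverse primer's last 6 bases: AATTTA; its first k bases are the reverse complement of the reverse primer's last k bases, so a perfect k-base overlap needs the forward primer's last k bases to equal them.
Comparing (forward last k vs required): k=1: A vs A ✓; k=2: TA vs AA ✗; k=3: GTA vs AAT ✗; k=4: TGTA vs AATT ✗; k=5: TTGTA vs AATTT ✗; k=6: ATTGTA vs AATTTA ✗.
Only k = 1 is perfect, so the longest perfect 3' overlap is 1.

Longest perfect overlap: 1 complementary base pair; below the dimer-risk threshold (threshold 4).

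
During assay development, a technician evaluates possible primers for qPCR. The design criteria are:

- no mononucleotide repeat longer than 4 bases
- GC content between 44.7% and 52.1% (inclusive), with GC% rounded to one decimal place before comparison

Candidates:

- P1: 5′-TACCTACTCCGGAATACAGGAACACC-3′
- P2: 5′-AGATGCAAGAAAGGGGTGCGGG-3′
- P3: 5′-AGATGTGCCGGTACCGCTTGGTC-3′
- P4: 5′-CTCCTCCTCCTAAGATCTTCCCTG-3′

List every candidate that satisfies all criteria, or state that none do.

P1 only.

P1 (26 nt, A=9 T=4 G=4 C=9): longest run = 2 ✓; GC 13/26 = 50.0% ✓ — passes.
P2 (22 nt, A=7 T=2 G=11 C=2): longest run = 4 ✓; GC 13/22 = 59.1%, outside 44.7–52.1% ✗ — fails.
P3 (23 nt, A=3 T=6 G=8 C=6): longest run = 2 ✓; GC 14/23 = 60.9%, outside 44.7–52.1% ✗ — fails.
P4 (24 nt, A=3 T=8 G=2 C=11): longest run = 3 ✓; GC 13/24 = 54.2%, outside 44.7–52.1% ✗ — fails.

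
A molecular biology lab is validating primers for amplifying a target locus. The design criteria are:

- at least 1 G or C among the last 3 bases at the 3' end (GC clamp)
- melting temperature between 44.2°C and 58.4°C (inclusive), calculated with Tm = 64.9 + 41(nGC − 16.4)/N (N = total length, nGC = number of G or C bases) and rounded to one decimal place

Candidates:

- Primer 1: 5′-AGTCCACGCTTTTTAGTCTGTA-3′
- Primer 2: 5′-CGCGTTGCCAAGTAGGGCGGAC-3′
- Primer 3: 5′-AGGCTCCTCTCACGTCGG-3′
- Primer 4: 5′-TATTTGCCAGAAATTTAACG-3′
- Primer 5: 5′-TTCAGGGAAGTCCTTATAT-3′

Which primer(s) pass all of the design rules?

Primer 1 and Primer 3.

Primer 1 (22 nt, A=4 T=9 G=4 C=5): 3' end GTA has 1 G/C ✓; Tm = 64.9 + 41·(9 − 16.4)/22 = 51.1°C ✓ — passes.
Primer 2 (22 nt, A=4 T=3 G=9 C=6): 3' end GAC has 2 G/C ✓; Tm = 64.9 + 41·(15 − 16.4)/22 = 62.3°C, outside 44.2–58.4°C ✗ — fails.
Primer 3 (18 nt, A=2 T=4 G=5 C=7): 3' end CGG has 3 G/C ✓; Tm = 64.9 + 41·(12 − 16.4)/18 = 54.9°C ✓ — passes.
Primer 4 (20 nt, A=7 T=7 G=3 C=3): 3' end ACG has 2 G/C ✓; Tm = 64.9 + 41·(6 − 16.4)/20 = 43.6°C, outside 44.2–58.4°C ✗ — fails.
Primer 5 (19 nt, A=5 T=7 G=4 C=3): 3' end TAT has 0 G/C, need ≥1 ✗; Tm = 64.9 + 41·(7 − 16.4)/19 = 44.6°C ✓ — fails.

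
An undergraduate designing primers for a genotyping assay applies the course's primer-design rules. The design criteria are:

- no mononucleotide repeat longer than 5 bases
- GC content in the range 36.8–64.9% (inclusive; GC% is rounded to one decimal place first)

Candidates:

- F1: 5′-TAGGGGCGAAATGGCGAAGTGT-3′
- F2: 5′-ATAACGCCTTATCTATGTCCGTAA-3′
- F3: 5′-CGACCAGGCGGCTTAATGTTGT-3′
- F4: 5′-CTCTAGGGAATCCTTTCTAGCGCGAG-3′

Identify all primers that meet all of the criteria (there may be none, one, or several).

F1, F2, F3 and F4.

F1 (22 nt, A=6 T=4 G=10 C=2): longest run = 4 ✓; GC 12/22 = 54.5% ✓ — passes.
F2 (24 nt, A=7 T=8 G=3 C=6): longest run = 2 ✓; GC 9/24 = 37.5% ✓ — passes.
F3 (22 nt, A=4 T=6 G=7 C=5): longest run = 2 ✓; GC 12/22 = 54.5% ✓ — passes.
F4 (26 nt, A=5 T=7 G=7 C=7): longest run = 3 ✓; GC 14/26 = 53.8% ✓ — passes.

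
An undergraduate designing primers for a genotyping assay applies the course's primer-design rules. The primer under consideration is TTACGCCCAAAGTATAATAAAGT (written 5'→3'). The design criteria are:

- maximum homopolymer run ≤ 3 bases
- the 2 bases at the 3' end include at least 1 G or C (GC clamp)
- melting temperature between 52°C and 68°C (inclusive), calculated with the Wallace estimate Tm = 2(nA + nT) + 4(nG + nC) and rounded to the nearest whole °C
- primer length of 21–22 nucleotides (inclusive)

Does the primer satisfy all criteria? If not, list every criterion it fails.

Fails: length.

Base counts: A=10, T=6, G=3, C=4 (length 23).
homopolymer run: longest run = 3 ✓
GC clamp: 3' end GT has 1 G/C ✓
Tm: Tm = 2·16 + 4·7 = 60°C ✓
length: length 23, outside 21–22 ✗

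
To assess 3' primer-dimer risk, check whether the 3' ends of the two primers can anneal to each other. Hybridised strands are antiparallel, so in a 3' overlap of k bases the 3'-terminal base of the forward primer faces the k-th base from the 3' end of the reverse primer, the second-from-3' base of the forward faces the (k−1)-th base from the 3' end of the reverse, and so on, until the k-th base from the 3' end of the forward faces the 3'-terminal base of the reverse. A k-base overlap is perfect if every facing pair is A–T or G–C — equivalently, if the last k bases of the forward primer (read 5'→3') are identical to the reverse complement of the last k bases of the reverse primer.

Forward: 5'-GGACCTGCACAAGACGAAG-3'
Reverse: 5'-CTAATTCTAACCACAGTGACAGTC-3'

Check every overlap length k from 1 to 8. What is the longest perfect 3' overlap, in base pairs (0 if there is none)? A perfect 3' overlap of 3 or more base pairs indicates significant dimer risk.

Longest perfect overlap: 1 complementary base pair; below the dimer-risk threshold (threshold 3).

Last 8 bases (5'→3') — forward …AGACGAAG, reverse …TGACAGTC.
Reverse complement of the reverse primer's last 8 bases: GACTGTCA; its first k bases are the reverse complement of the reverse primer's last k bases, so a perfect k-base overlap needs the forward primer's last k bases to equal them.
Comparing (forward last k vs required): k=1: G vs G ✓; k=2: AG vs GA ✗; k=3: AAG vs GAC ✗; k=4: GAAG vs GACT ✗; k=5: CGAAG vs GACTG ✗; k=6: ACGAAG vs GACTGT ✗; k=7: GACGAAG vs GACTGTC ✗; k=8: AGACGAAG vs GACTGTCA ✗.
Only k = 1 is perfect, so the longest perfect 3' overlap is 1.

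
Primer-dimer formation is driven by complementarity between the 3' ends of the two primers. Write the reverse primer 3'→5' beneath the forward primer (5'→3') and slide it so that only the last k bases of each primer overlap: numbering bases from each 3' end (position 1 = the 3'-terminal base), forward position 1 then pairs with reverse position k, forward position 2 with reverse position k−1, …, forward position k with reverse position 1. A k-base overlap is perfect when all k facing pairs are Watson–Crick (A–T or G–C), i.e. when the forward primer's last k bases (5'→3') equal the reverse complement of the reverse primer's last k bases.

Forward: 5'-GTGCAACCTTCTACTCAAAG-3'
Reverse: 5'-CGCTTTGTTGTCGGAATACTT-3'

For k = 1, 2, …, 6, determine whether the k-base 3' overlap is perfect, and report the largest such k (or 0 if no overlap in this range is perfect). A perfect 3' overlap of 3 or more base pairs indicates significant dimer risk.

Longest perfect overlap: 3 complementary base pairs; significant dimer risk (threshold 3).

Last 6 bases (5'→3') — forward …TCAAAG, reverse …ATACTT.
Reverse complement of the reverse primer's last 6 bases: AAGTAT; its first k bases are the reverse complement of the reverse primer's last k bases, so a perfect k-base overlap needs the forward primer's last k bases to equal them.
Comparing (forward last k vs required): k=1: G vs A ✗; k=2: AG vs AA ✗; k=3: AAG vs AAG ✓; k=4: AAAG vs AAGT ✗; k=5: CAAAG vs AAGTA ✗; k=6: TCAAAG vs AAGTAT ✗.
Only k = 3 is perfect, so the longest perfect 3' overlap is 3.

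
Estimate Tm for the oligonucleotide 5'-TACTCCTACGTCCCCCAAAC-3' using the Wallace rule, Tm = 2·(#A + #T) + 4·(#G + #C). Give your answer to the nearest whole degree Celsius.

Base counts: A=5, T=4, G=1, C=10 (length 20).
Tm = 2·(5+4) + 4·(1+10) = 2·9 + 4·11 = 18 + 44 = 62°C.

62°C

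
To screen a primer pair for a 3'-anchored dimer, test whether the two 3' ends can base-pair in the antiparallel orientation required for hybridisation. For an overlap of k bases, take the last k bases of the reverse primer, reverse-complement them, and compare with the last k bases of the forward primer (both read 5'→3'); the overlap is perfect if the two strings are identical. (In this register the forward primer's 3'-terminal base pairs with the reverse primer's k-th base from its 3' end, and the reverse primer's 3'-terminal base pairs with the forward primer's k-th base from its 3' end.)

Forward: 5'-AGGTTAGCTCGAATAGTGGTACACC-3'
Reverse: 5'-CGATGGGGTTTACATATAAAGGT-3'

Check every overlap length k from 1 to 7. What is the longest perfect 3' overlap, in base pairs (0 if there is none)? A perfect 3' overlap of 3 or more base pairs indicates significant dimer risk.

Longest perfect overlap: 3 complementary base pairs; significant dimer risk (threshold 3).

Last 7 bases (5'→3') — forward …GTACACC, reverse …TAAAGGT.
Reverse complement of the reverse primer's last 7 bases: ACCTTTA; its first k bases are the reverse complement of the reverse primer's last k bases, so a perfect k-base overlap needs the forward primer's last k bases to equal them.
Comparing (forward last k vs required): k=1: C vs A ✗; k=2: CC vs AC ✗; k=3: ACC vs ACC ✓; k=4: CACC vs ACCT ✗; k=5: ACACC vs ACCTT ✗; k=6: TACACC vs ACCTTT ✗; k=7: GTACACC vs ACCTTTA ✗.
Only k = 3 is perfect, so the longest perfect 3' overlap is 3.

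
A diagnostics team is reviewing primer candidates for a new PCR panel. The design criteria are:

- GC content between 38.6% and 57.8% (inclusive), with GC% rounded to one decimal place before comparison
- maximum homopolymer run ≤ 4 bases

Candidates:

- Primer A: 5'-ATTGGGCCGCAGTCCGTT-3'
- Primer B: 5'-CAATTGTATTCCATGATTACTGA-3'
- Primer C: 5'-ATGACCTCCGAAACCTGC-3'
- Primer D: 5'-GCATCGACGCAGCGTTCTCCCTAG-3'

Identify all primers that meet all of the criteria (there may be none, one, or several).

Primer A (18 nt, A=2 T=5 G=6 C=5): GC 11/18 = 61.1%, outside 38.6–57.8% ✗; longest run = 3 ✓ — fails.
Primer B (23 nt, A=7 T=9 G=3 C=4): GC 7/23 = 30.4%, outside 38.6–57.8% ✗; longest run = 2 ✓ — fails.
Primer C (18 nt, A=5 T=3 G=3 C=7): GC 10/18 = 55.6% ✓; longest run = 3 ✓ — passes.
Primer D (24 nt, A=4 T=5 G=6 C=9): GC 15/24 = 62.5%, outside 38.6–57.8% ✗; longest run = 3 ✓ — fails.

Primer C only.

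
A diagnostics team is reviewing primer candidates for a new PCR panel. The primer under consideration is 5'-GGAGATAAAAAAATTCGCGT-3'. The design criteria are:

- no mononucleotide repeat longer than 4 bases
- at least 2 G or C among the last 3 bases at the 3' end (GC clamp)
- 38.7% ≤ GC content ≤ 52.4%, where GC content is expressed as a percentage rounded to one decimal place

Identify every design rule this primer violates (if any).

Fails: homopolymer run, GC content.

Base counts: A=9, T=4, G=5, C=2 (length 20).
homopolymer run: longest run = 7, exceeds 4 ✗
GC clamp: 3' end CGT has 2 G/C ✓
GC content: GC 7/20 = 35.0%, outside 38.7–52.4% ✗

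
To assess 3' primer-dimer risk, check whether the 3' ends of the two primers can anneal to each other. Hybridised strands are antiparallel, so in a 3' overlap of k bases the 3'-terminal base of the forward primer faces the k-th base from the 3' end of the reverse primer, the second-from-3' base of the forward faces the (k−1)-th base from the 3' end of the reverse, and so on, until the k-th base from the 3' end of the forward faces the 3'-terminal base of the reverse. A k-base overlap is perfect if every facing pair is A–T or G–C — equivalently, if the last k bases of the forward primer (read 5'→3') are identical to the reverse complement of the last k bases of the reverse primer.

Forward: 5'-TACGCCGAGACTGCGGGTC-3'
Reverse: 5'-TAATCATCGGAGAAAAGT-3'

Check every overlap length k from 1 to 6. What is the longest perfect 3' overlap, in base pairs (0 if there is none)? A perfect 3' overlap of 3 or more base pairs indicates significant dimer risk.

Longest perfect overlap: 0 complementary base pairs; below the dimer-risk threshold (threshold 3).

Last 6 bases (5'→3') — forward …CGGGTC, reverse …AAAAGT.
Reverse complement of the reverse primer's last 6 bases: ACTTTT; its first k bases are the reverse complement of the reverse primer's last k bases, so a perfect k-base overlap needs the forward primer's last k bases to equal them.
Comparing (forward last k vs required): k=1: C vs A ✗; k=2: TC vs AC ✗; k=3: GTC vs ACT ✗; k=4: GGTC vs ACTT ✗; k=5: GGGTC vs ACTTT ✗; k=6: CGGGTC vs ACTTTT ✗.
No overlap length from 1 to 6 is perfect, so the longest perfect 3' overlap is 0.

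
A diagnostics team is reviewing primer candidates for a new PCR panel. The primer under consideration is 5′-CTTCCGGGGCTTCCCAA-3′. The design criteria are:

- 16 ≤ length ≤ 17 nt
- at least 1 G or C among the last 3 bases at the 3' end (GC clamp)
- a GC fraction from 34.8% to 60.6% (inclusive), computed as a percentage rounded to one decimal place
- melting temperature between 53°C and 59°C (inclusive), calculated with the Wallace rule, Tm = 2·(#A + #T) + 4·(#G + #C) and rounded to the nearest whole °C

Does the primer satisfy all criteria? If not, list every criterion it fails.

Base counts: A=2, T=4, G=4, C=7 (length 17).
length: length 17 ✓
GC clamp: 3' end CAA has 1 G/C ✓
GC content: GC 11/17 = 64.7%, outside 34.8–60.6% ✗
Tm: Tm = 2·6 + 4·11 = 56°C ✓

Fails: GC content.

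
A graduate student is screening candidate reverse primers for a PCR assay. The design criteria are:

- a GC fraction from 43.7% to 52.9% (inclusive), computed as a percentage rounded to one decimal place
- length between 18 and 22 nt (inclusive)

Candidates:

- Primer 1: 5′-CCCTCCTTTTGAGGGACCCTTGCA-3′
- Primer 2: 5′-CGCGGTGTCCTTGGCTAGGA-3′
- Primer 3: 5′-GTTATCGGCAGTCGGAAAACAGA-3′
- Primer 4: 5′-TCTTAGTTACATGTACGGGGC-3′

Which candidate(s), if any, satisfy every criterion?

Primer 1 (24 nt, A=3 T=7 G=5 C=9): GC 14/24 = 58.3%, outside 43.7–52.9% ✗; length 24, outside 18–22 ✗ — fails.
Primer 2 (20 nt, A=2 T=5 G=8 C=5): GC 13/20 = 65.0%, outside 43.7–52.9% ✗; length 20 ✓ — fails.
Primer 3 (23 nt, A=8 T=4 G=7 C=4): GC 11/23 = 47.8% ✓; length 23, outside 18–22 ✗ — fails.
Primer 4 (21 nt, A=4 T=7 G=6 C=4): GC 10/21 = 47.6% ✓; length 21 ✓ — passes.

Primer 4 only.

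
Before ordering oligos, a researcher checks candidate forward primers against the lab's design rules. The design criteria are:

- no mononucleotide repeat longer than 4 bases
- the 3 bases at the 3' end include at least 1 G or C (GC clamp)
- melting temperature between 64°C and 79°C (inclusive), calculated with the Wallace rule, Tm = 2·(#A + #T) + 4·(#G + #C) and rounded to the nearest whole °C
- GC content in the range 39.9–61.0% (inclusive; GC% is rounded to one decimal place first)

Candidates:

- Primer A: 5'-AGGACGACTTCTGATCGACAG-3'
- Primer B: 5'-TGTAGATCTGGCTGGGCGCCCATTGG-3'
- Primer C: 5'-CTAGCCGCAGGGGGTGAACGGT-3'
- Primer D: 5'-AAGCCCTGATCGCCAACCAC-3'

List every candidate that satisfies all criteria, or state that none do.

Primer A and Primer D.

Primer A (21 nt, A=6 T=4 G=6 C=5): longest run = 2 ✓; 3' end CAG has 2 G/C ✓; Tm = 2·10 + 4·11 = 64°C ✓; GC 11/21 = 52.4% ✓ — passes.
Primer B (26 nt, A=3 T=7 G=10 C=6): longest run = 3 ✓; 3' end TGG has 2 G/C ✓; Tm = 2·10 + 4·16 = 84°C, outside 64–79°C ✗; GC 16/26 = 61.5%, outside 39.9–61.0% ✗ — fails.
Primer C (22 nt, A=4 T=3 G=10 C=5): longest run = 5, exceeds 4 ✗; 3' end GGT has 2 G/C ✓; Tm = 2·7 + 4·15 = 74°C ✓; GC 15/22 = 68.2%, outside 39.9–61.0% ✗ — fails.
Primer D (20 nt, A=6 T=2 G=3 C=9): longest run = 3 ✓; 3' end CAC has 2 G/C ✓; Tm = 2·8 + 4·12 = 64°C ✓; GC 12/20 = 60.0% ✓ — passes.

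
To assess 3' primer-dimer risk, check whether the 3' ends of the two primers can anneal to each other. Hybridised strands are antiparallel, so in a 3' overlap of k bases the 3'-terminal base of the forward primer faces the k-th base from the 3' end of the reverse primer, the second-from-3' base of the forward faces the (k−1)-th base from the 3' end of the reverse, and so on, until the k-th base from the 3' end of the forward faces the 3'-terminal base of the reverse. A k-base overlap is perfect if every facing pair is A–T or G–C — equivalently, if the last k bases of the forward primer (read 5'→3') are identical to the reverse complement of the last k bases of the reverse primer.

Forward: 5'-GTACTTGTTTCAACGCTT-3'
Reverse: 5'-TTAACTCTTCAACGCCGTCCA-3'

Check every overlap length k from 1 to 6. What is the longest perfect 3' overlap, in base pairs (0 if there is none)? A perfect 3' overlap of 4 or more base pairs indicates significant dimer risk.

Last 6 bases (5'→3') — forward …ACGCTT, reverse …CGTCCA.
Reverse complement of the reverse primer's last 6 bases: TGGACG; its first k bases are the reverse complement of the reverse primer's last k bases, so a perfect k-base overlap needs the forward primer's last k bases to equal them.
Comparing (forward last k vs required): k=1: T vs T ✓; k=2: TT vs TG ✗; k=3: CTT vs TGG ✗; k=4: GCTT vs TGGA ✗; k=5: CGCTT vs TGGAC ✗; k=6: ACGCTT vs TGGACG ✗.
Only k = 1 is perfect, so the longest perfect 3' overlap is 1.

Longest perfect overlap: 1 complementary base pair; below the dimer-risk threshold (threshold 4).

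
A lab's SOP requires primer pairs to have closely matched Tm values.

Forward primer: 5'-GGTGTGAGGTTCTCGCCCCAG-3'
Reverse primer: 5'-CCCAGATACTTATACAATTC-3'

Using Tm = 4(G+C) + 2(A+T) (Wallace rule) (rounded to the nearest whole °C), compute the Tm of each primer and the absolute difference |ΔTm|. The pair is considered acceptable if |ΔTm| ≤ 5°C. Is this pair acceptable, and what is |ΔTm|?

|ΔTm| = 16°C; the pair is not acceptable.

Forward: A=2 T=5 G=8 C=6 → Tm = 2·7 + 4·14 = 70°C.
Reverse: A=7 T=6 G=1 C=6 → Tm = 2·13 + 4·7 = 54°C.
|ΔTm| = |70 − 54| = 16°C, > 5°C.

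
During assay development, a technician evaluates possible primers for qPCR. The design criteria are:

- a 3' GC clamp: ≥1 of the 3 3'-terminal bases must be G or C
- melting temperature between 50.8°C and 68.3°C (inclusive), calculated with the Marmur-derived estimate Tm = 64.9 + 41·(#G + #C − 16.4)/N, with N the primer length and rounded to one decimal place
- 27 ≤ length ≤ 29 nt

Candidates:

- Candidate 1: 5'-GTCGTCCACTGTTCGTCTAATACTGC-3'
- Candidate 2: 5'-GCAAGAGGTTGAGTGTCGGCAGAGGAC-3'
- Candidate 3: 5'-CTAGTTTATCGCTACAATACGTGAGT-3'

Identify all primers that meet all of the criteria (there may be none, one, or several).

Candidate 1 (26 nt, A=4 T=9 G=5 C=8): 3' end TGC has 2 G/C ✓; Tm = 64.9 + 41·(13 − 16.4)/26 = 59.5°C ✓; length 26, outside 27–29 ✗ — fails.
Candidate 2 (27 nt, A=7 T=4 G=12 C=4): 3' end GAC has 2 G/C ✓; Tm = 64.9 + 41·(16 − 16.4)/27 = 64.3°C ✓; length 27 ✓ — passes.
Candidate 3 (26 nt, A=7 T=9 G=5 C=5): 3' end AGT has 1 G/C ✓; Tm = 64.9 + 41·(10 − 16.4)/26 = 54.8°C ✓; length 26, outside 27–29 ✗ — fails.

Candidate 2 only.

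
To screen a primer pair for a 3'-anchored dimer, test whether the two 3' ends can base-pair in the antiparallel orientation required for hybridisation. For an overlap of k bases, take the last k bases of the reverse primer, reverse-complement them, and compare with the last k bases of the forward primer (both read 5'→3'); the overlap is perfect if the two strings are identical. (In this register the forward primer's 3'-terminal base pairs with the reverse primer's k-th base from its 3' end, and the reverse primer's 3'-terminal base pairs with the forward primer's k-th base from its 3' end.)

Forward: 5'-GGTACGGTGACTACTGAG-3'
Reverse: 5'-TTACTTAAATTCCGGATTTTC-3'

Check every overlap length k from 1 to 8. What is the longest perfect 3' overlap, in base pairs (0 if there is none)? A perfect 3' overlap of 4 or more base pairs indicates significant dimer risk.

Last 8 bases (5'→3') — forward …CTACTGAG, reverse …GGATTTTC.
Reverse complement of the reverse primer's last 8 bases: GAAAATCC; its first k bases are the reverse complement of the reverse primer's last k bases, so a perfect k-base overlap needs the forward primer's last k bases to equal them.
Comparing (forward last k vs required): k=1: G vs G ✓; k=2: AG vs GA ✗; k=3: GAG vs GAA ✗; k=4: TGAG vs GAAA ✗; k=5: CTGAG vs GAAAA ✗; k=6: ACTGAG vs GAAAAT ✗; k=7: TACTGAG vs GAAAATC ✗; k=8: CTACTGAG vs GAAAATCC ✗.
Only k = 1 is perfect, so the longest perfect 3' overlap is 1.

Longest perfect overlap: 1 complementary base pair; below the dimer-risk threshold (threshold 4).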